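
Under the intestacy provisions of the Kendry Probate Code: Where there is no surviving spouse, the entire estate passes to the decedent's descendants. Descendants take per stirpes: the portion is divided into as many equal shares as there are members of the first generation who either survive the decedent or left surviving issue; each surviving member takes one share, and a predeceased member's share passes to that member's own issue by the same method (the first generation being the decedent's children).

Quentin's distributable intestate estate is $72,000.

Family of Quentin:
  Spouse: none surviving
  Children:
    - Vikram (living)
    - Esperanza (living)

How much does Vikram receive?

The entire $72,000 passes to the descendants.
That amount ($72,000) is divided into 2 shares of $36,000: Vikram and Esperanza each take $36,000.

Vikram receives $36,000.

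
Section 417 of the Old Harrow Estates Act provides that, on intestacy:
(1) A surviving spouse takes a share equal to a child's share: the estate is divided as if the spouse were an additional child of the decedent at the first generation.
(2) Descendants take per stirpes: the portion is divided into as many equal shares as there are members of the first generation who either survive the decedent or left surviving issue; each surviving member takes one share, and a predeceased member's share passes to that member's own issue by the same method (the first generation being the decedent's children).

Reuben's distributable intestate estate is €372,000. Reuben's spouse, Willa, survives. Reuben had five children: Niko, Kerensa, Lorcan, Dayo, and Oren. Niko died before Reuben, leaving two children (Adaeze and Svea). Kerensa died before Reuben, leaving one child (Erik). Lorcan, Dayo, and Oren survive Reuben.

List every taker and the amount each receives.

The spouse counts as an additional share at the children's level, so there are 6 primary shares of €62,000. Willa takes one such share (€62,000).
The children's combined portion (€310,000) is divided into 5 shares of €62,000: Lorcan, Dayo, and Oren each take €62,000; Niko's €62,000 share passes to Niko's issue; Kerensa's €62,000 share passes to Kerensa's issue.
Niko's share (€62,000) is divided into 2 shares of €31,000: Adaeze and Svea each take €31,000.
Kerensa's share (€62,000) passes entirely to Erik.

Willa: €62,000; Adaeze: €31,000; Svea: €31,000; Erik: €62,000; Lorcan: €62,000; Dayo: €62,000; Oren: €62,000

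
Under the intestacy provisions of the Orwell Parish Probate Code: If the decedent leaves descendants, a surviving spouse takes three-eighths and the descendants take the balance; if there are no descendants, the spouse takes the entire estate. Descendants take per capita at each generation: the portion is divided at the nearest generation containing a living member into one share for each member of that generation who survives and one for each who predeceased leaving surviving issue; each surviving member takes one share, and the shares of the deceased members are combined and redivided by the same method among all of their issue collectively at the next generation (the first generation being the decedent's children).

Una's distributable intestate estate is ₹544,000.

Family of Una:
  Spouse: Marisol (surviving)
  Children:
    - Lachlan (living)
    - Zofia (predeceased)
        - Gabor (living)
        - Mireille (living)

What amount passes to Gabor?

Marisol takes three-eighths of ₹544,000 = ₹204,000. The remaining ₹340,000 passes to the descendants.
The descendants' portion (₹340,000) is divided at the children's generation into 2 shares of ₹170,000. Lachlan takes ₹170,000. The remaining share for the deceased Zofia (₹170,000) is carried to the next generation.
That pool (₹170,000) is divided at the grandchildren's generation equally among Gabor and Mireille: ₹85,000 each.

Gabor receives ₹85,000.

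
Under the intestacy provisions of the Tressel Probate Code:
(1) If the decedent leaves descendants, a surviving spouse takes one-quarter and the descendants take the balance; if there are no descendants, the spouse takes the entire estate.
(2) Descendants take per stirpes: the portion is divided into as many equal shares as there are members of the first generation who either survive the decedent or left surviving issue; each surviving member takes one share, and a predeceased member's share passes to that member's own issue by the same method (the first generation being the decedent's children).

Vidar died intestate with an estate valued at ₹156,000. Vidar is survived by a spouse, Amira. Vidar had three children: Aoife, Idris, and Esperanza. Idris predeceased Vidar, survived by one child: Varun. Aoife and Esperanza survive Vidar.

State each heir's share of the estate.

Amira: ₹39,000; Aoife: ₹39,000; Varun: ₹39,000; Esperanza: ₹39,000

Amira takes one-quarter of ₹156,000 = ₹39,000. The remaining ₹117,000 passes to the descendants.
The descendants' portion (₹117,000) is divided into 3 shares of ₹39,000: Aoife and Esperanza each take ₹39,000; Idris's ₹39,000 share passes to Idris's issue.
Idris's share (₹39,000) passes entirely to Varun.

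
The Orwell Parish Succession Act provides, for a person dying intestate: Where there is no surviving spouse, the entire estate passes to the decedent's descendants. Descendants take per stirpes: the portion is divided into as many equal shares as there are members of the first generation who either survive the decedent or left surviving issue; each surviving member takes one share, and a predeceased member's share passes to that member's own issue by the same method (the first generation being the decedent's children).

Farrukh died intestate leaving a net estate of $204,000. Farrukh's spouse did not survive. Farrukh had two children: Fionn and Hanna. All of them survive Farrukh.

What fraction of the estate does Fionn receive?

The entire $204,000 passes to the descendants.
That amount ($204,000) is divided into 2 shares of $102,000: Fionn and Hanna each take $102,000.

Fionn receives 1/2 of the estate.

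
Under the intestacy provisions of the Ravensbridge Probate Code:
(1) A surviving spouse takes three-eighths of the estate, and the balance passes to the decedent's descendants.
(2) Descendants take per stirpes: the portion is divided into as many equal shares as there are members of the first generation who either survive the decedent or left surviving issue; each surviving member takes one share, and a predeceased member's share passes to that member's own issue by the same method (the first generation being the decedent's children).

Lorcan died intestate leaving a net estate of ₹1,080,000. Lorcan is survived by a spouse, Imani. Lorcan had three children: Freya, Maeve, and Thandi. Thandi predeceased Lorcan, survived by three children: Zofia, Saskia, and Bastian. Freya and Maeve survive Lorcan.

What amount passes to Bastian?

Bastian receives ₹75,000.

Imani takes three-eighths of ₹1,080,000 = ₹405,000. The remaining ₹675,000 passes to the descendants.
The descendants' portion (₹675,000) is divided into 3 shares of ₹225,000: Freya and Maeve each take ₹225,000; Thandi's ₹225,000 share passes to Thandi's issue.
Thandi's share (₹225,000) is divided into 3 shares of ₹75,000: Zofia, Saskia, and Bastian each take ₹75,000.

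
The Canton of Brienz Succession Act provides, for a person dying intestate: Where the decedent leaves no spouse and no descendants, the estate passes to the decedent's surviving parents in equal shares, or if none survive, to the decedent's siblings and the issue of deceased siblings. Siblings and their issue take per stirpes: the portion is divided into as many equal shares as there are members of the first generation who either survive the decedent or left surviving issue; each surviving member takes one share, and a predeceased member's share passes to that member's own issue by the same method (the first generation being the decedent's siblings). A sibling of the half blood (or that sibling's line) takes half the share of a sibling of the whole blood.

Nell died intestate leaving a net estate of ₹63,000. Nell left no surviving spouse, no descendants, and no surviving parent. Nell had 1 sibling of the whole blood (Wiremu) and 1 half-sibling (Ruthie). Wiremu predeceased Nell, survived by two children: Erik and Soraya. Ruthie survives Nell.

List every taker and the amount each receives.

The entire ₹63,000 passes to the siblings and their issue.
Counting each half-blood sibling's line as half a unit, there are 3/2 units in ₹63,000, so one unit is ₹42,000. Whole-blood lines (Wiremu) take ₹42,000 each; half-blood lines (Ruthie) take ₹21,000 each.
Wiremu's share (₹42,000) is divided into 2 shares of ₹21,000: Erik and Soraya each take ₹21,000.

Ruthie: ₹21,000; Erik: ₹21,000; Soraya: ₹21,000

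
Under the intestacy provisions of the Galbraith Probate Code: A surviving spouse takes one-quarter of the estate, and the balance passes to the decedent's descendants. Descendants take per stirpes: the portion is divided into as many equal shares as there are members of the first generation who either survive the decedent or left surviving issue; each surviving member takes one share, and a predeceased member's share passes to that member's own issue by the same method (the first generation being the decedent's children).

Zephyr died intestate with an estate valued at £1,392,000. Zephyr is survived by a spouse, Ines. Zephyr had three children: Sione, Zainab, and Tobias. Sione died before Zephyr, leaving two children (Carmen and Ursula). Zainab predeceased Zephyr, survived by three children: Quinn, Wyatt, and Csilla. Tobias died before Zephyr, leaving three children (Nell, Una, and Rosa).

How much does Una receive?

Una receives £116,000.

Ines takes one-quarter of £1,392,000 = £348,000. The remaining £1,044,000 passes to the descendants.
The descendants' portion (£1,044,000) is divided into 3 shares of £348,000: Sione's £348,000 share passes to Sione's issue; Zainab's £348,000 share passes to Zainab's issue; Tobias's £348,000 share passes to Tobias's issue.
Sione's share (£348,000) is divided into 2 shares of £174,000: Carmen and Ursula each take £174,000.
Zainab's share (£348,000) is divided into 3 shares of £116,000: Quinn, Wyatt, and Csilla each take £116,000.
Tobias's share (£348,000) is divided into 3 shares of £116,000: Nell, Una, and Rosa each take £116,000.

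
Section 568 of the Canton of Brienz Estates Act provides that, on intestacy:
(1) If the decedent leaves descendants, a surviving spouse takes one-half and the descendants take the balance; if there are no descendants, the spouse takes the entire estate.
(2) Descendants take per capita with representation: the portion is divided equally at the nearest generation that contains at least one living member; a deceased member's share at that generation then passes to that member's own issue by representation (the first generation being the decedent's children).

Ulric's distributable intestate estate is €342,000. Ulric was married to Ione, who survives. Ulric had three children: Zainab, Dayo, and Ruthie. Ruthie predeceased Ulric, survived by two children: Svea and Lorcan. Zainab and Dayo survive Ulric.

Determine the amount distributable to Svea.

Svea receives €28,500.

Ione takes one-half of €342,000 = €171,000. The remaining €171,000 passes to the descendants.
The descendants' portion (€171,000) is divided into 3 shares of €57,000: Zainab and Dayo each take €57,000; Ruthie's €57,000 share passes to Ruthie's issue.
Ruthie's share (€57,000) is divided into 2 shares of €28,500: Svea and Lorcan each take €28,500.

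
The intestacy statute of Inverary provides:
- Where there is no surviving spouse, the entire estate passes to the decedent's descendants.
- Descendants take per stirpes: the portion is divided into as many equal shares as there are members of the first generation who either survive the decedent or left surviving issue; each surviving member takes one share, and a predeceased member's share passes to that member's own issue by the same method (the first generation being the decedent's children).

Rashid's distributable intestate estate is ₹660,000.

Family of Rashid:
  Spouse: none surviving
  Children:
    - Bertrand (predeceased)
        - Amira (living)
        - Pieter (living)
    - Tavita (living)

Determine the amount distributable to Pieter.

The entire ₹660,000 passes to the descendants.
That amount (₹660,000) is divided into 2 shares of ₹330,000: Tavita takes ₹330,000; Bertrand's ₹330,000 share passes to Bertrand's issue.
Bertrand's share (₹330,000) is divided into 2 shares of ₹165,000: Amira and Pieter each take ₹165,000.

Pieter receives ₹165,000.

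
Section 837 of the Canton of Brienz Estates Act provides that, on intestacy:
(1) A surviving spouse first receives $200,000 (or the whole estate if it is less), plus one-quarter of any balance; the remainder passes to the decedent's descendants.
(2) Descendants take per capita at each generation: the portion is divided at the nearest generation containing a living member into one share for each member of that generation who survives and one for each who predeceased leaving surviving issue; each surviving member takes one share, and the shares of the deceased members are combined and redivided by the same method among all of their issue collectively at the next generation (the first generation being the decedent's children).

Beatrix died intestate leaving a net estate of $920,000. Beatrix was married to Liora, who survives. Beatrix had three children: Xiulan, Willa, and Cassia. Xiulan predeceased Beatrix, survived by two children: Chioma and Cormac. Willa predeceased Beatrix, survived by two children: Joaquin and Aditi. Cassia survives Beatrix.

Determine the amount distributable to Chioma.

Chioma receives $90,000.

Liora first takes $200,000, leaving a balance of $720,000. Liora then takes one-quarter of the balance ($180,000), for a total of $380,000. The remaining $540,000 passes to the descendants.
The descendants' portion ($540,000) is divided at the children's generation into 3 shares of $180,000. Cassia takes $180,000. The 2 shares of the deceased (Xiulan and Willa) are combined into a pool of $360,000.
That pool ($360,000) is divided at the grandchildren's generation equally among Chioma, Cormac, Joaquin, and Aditi: $90,000 each.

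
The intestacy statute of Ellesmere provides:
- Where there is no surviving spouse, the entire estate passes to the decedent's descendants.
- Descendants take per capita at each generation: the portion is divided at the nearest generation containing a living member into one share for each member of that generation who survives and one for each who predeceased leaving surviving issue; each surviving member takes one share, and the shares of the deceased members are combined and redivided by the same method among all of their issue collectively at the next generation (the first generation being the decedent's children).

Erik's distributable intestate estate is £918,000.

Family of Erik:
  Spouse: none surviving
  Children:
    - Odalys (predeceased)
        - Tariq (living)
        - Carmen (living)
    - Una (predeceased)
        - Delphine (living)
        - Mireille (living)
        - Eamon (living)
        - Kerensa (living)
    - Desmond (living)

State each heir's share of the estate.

The entire £918,000 passes to the descendants.
That amount (£918,000) is divided at the children's generation into 3 shares of £306,000. Desmond takes £306,000. The 2 shares of the deceased (Odalys and Una) are combined into a pool of £612,000.
That pool (£612,000) is divided at the grandchildren's generation equally among Tariq, Carmen, Delphine, Mireille, Eamon, and Kerensa: £102,000 each.

Tariq: £102,000; Carmen: £102,000; Delphine: £102,000; Mireille: £102,000; Eamon: £102,000; Kerensa: £102,000; Desmond: £306,000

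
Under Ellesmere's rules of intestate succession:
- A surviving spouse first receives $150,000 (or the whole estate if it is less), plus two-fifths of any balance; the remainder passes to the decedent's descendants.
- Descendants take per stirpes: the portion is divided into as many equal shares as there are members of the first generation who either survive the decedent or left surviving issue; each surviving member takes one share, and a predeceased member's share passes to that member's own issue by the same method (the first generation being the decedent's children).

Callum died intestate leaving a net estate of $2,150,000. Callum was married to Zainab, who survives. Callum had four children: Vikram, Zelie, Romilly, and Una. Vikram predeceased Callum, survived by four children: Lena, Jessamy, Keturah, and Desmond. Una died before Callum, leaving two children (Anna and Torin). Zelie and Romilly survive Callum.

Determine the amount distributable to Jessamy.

Zainab first takes $150,000, leaving a balance of $2,000,000. Zainab then takes two-fifths of the balance ($800,000), for a total of $950,000. The remaining $1,200,000 passes to the descendants.
The descendants' portion ($1,200,000) is divided into 4 shares of $300,000: Zelie and Romilly each take $300,000; Vikram's $300,000 share passes to Vikram's issue; Una's $300,000 share passes to Una's issue.
Vikram's share ($300,000) is divided into 4 shares of $75,000: Lena, Jessamy, Keturah, and Desmond each take $75,000.
Una's share ($300,000) is divided into 2 shares of $150,000: Anna and Torin each take $150,000.

Jessamy receives $75,000.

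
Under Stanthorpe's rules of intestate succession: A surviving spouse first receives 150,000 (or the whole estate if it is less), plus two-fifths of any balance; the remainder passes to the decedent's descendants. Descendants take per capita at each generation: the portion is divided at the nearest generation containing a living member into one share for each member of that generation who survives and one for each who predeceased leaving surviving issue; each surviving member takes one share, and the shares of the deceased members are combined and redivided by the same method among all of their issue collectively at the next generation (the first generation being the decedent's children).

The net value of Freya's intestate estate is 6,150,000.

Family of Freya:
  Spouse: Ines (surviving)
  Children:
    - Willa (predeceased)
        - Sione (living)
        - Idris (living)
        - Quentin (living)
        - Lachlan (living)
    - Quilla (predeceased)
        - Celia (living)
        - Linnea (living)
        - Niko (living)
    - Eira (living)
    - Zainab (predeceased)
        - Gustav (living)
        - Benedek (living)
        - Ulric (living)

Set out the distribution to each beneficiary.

Ines first takes 150,000, leaving a balance of 6,000,000. Ines then takes two-fifths of the balance (2,400,000), for a total of 2,550,000. The remaining 3,600,000 passes to the descendants.
The descendants' portion (3,600,000) is divided at the children's generation into 4 shares of 900,000. Eira takes 900,000. The 3 shares of the deceased (Willa, Quilla, and Zainab) are combined into a pool of 2,700,000.
That pool (2,700,000) is divided at the grandchildren's generation equally among Sione, Idris, Quentin, Lachlan, Celia, Linnea, Niko, Gustav, Benedek, and Ulric: 270,000 each.

Ines: 2,550,000; Sione: 270,000; Idris: 270,000; Quentin: 270,000; Lachlan: 270,000; Celia: 270,000; Linnea: 270,000; Niko: 270,000; Eira: 900,000; Gustav: 270,000; Benedek: 270,000; Ulric: 270,000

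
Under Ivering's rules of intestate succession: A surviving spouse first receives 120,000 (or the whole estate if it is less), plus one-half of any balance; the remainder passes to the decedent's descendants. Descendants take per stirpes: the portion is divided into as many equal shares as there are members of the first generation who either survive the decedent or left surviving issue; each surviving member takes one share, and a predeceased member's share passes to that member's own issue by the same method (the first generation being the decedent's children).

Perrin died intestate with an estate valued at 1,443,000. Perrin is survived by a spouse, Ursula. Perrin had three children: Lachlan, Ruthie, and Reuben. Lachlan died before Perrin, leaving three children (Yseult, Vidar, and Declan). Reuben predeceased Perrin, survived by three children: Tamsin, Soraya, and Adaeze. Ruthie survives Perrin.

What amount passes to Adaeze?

Adaeze receives 73,500.

Ursula first takes 120,000, leaving a balance of 1,323,000. Ursula then takes one-half of the balance (661,500), for a total of 781,500. The remaining 661,500 passes to the descendants.
The descendants' portion (661,500) is divided into 3 shares of 220,500: Ruthie takes 220,500; Lachlan's 220,500 share passes to Lachlan's issue; Reuben's 220,500 share passes to Reuben's issue.
Lachlan's share (220,500) is divided into 3 shares of 73,500: Yseult, Vidar, and Declan each take 73,500.
Reuben's share (220,500) is divided into 3 shares of 73,500: Tamsin, Soraya, and Adaeze each take 73,500.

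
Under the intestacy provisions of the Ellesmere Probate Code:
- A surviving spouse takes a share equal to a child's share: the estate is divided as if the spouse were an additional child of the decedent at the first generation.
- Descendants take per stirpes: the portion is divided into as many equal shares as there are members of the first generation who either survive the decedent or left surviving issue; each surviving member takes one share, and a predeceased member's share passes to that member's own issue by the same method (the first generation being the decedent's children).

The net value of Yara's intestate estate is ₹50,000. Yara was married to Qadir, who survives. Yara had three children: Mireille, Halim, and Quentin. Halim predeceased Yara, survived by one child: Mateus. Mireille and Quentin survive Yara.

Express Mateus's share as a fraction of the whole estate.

The spouse counts as an additional share at the children's level, so there are 4 primary shares of ₹12,500. Qadir takes one such share (₹12,500).
The children's combined portion (₹37,500) is divided into 3 shares of ₹12,500: Mireille and Quentin each take ₹12,500; Halim's ₹12,500 share passes to Halim's issue.
Halim's share (₹12,500) passes entirely to Mateus.

Mateus receives 1/4 of the estate.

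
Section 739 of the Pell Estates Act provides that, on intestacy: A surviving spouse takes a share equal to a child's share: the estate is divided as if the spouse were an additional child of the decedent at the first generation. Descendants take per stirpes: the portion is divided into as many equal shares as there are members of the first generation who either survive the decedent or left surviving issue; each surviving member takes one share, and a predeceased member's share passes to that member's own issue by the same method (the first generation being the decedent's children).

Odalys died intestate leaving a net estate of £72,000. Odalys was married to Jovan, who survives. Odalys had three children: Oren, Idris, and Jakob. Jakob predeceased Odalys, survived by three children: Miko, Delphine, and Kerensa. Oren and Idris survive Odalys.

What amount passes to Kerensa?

Kerensa receives £6,000.

The spouse counts as an additional share at the children's level, so there are 4 primary shares of £18,000. Jovan takes one such share (£18,000).
The children's combined portion (£54,000) is divided into 3 shares of £18,000: Oren and Idris each take £18,000; Jakob's £18,000 share passes to Jakob's issue.
Jakob's share (£18,000) is divided into 3 shares of £6,000: Miko, Delphine, and Kerensa each take £6,000.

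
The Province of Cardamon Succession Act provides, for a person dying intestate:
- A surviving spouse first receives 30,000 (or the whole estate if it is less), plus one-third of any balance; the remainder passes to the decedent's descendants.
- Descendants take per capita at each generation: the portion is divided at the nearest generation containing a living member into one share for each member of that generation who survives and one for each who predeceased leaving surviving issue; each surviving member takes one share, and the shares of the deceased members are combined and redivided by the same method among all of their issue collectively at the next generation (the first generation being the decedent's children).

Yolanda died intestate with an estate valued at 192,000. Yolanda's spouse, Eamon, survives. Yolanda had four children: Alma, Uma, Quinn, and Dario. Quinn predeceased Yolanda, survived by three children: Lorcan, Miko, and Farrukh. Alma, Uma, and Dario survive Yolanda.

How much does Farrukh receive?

Eamon first takes 30,000, leaving a balance of 162,000. Eamon then takes one-third of the balance (54,000), for a total of 84,000. The remaining 108,000 passes to the descendants.
The descendants' portion (108,000) is divided at the children's generation into 4 shares of 27,000. Alma, Uma, and Dario each take 27,000. The remaining share for the deceased Quinn (27,000) is carried to the next generation.
That pool (27,000) is divided at the grandchildren's generation equally among Lorcan, Miko, and Farrukh: 9,000 each.

Farrukh receives 9,000.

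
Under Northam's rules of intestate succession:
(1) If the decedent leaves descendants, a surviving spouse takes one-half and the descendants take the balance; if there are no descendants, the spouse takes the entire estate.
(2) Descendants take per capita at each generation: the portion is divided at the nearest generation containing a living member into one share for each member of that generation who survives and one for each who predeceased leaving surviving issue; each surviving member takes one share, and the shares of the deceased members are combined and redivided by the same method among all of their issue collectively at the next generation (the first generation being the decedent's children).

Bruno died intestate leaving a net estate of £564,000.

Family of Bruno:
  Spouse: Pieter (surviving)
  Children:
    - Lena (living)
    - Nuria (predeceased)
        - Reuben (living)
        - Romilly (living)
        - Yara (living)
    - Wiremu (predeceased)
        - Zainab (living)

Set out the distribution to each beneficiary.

Pieter takes one-half of £564,000 = £282,000. The remaining £282,000 passes to the descendants.
The descendants' portion (£282,000) is divided at the children's generation into 3 shares of £94,000. Lena takes £94,000. The 2 shares of the deceased (Nuria and Wiremu) are combined into a pool of £188,000.
That pool (£188,000) is divided at the grandchildren's generation equally among Reuben, Romilly, Yara, and Zainab: £47,000 each.

Pieter: £282,000; Lena: £94,000; Reuben: £47,000; Romilly: £47,000; Yara: £47,000; Zainab: £47,000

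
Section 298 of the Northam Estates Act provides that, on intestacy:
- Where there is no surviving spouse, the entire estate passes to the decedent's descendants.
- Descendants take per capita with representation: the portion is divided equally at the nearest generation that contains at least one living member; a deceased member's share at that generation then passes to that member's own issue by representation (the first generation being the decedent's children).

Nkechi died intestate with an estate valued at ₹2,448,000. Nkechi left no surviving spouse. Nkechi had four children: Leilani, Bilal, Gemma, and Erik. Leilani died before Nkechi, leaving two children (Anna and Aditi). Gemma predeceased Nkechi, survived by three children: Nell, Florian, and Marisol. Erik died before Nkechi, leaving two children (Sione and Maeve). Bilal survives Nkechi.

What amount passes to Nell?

The entire ₹2,448,000 passes to the descendants.
That amount (₹2,448,000) is divided into 4 shares of ₹612,000: Bilal takes ₹612,000; Leilani's ₹612,000 share passes to Leilani's issue; Gemma's ₹612,000 share passes to Gemma's issue; Erik's ₹612,000 share passes to Erik's issue.
Leilani's share (₹612,000) is divided into 2 shares of ₹306,000: Anna and Aditi each take ₹306,000.
Gemma's share (₹612,000) is divided into 3 shares of ₹204,000: Nell, Florian, and Marisol each take ₹204,000.
Erik's share (₹612,000) is divided into 2 shares of ₹306,000: Sione and Maeve each take ₹306,000.

Nell receives ₹204,000.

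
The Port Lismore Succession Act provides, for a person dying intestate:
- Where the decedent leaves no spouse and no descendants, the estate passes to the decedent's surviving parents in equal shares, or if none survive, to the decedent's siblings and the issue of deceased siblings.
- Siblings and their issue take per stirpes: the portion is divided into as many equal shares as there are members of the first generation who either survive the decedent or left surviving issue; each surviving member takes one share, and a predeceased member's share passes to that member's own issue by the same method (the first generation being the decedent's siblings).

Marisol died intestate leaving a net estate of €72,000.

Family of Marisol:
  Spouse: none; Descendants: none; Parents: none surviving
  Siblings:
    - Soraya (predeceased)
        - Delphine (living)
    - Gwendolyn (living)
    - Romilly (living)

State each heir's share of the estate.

The entire €72,000 passes to the siblings and their issue.
That amount (€72,000) is divided into 3 shares of €24,000: Gwendolyn and Romilly each take €24,000; Soraya's €24,000 share passes to Soraya's issue.
Soraya's share (€24,000) passes entirely to Delphine.

Delphine: €24,000; Gwendolyn: €24,000; Romilly: €24,000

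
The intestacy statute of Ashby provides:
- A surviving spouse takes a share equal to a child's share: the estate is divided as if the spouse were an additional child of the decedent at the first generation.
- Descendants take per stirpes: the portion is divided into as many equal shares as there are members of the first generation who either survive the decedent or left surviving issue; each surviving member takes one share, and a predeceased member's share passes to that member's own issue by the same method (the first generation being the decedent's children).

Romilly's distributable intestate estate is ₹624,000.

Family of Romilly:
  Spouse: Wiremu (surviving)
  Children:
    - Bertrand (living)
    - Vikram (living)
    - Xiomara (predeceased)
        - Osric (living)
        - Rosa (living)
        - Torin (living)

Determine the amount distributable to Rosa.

Rosa receives ₹52,000.

The spouse counts as an additional share at the children's level, so there are 4 primary shares of ₹156,000. Wiremu takes one such share (₹156,000).
The children's combined portion (₹468,000) is divided into 3 shares of ₹156,000: Bertrand and Vikram each take ₹156,000; Xiomara's ₹156,000 share passes to Xiomara's issue.
Xiomara's share (₹156,000) is divided into 3 shares of ₹52,000: Osric, Rosa, and Torin each take ₹52,000.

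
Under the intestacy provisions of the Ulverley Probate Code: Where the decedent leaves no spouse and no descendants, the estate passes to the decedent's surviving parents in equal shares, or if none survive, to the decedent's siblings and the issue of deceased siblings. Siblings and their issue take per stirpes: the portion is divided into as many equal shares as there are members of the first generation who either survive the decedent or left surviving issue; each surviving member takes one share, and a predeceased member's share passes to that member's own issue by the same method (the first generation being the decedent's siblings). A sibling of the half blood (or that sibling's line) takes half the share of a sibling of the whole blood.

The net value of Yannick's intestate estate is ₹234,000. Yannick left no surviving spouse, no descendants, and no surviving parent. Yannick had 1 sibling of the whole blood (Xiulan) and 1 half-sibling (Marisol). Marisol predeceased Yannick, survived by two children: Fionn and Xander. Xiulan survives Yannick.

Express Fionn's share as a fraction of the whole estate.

The entire ₹234,000 passes to the siblings and their issue.
Counting each half-blood sibling's line as half a unit, there are 3/2 units in ₹234,000, so one unit is ₹156,000. Whole-blood lines (Xiulan) take ₹156,000 each; half-blood lines (Marisol) take ₹78,000 each.
Marisol's share (₹78,000) is divided into 2 shares of ₹39,000: Fionn and Xander each take ₹39,000.

Fionn receives 1/6 of the estate.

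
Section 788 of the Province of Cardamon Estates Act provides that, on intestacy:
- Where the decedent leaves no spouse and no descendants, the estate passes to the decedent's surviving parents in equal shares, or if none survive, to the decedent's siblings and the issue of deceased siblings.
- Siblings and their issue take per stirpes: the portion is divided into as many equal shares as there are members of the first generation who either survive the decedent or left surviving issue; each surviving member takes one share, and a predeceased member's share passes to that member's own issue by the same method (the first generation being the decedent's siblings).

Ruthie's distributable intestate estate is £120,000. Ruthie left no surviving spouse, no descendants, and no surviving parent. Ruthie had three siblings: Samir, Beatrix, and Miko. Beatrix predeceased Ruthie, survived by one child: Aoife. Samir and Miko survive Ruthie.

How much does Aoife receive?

Aoife receives £40,000.

The entire £120,000 passes to the siblings and their issue.
That amount (£120,000) is divided into 3 shares of £40,000: Samir and Miko each take £40,000; Beatrix's £40,000 share passes to Beatrix's issue.
Beatrix's share (£40,000) passes entirely to Aoife.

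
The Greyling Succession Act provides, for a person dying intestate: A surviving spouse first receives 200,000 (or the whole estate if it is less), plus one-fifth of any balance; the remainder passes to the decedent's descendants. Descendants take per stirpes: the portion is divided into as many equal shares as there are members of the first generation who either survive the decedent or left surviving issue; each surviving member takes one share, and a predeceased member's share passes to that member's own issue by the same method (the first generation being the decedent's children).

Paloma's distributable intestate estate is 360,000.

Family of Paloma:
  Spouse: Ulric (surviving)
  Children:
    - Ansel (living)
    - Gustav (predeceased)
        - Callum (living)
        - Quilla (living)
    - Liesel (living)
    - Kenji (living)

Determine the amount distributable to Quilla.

Ulric first takes 200,000, leaving a balance of 160,000. Ulric then takes one-fifth of the balance (32,000), for a total of 232,000. The remaining 128,000 passes to the descendants.
The descendants' portion (128,000) is divided into 4 shares of 32,000: Ansel, Liesel, and Kenji each take 32,000; Gustav's 32,000 share passes to Gustav's issue.
Gustav's share (32,000) is divided into 2 shares of 16,000: Callum and Quilla each take 16,000.

Quilla receives 16,000.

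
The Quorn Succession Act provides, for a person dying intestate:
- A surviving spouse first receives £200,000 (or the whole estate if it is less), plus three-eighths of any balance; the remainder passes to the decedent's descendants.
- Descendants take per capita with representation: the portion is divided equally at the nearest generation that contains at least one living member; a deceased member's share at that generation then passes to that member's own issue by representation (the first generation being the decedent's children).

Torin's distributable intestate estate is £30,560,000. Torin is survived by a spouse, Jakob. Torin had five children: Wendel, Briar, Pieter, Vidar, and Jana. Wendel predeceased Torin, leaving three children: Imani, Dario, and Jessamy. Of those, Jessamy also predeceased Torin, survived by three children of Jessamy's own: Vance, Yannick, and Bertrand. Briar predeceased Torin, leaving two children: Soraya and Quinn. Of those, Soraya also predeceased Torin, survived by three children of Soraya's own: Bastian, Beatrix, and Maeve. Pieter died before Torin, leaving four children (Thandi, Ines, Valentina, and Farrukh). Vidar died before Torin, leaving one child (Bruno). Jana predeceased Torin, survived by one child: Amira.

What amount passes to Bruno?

Bruno receives £1,725,000.

Jakob first takes £200,000, leaving a balance of £30,360,000. Jakob then takes three-eighths of the balance (£11,385,000), for a total of £11,585,000. The remaining £18,975,000 passes to the descendants.
No child survives, so the initial division is made at the grandchildren's generation.
The descendants' portion (£18,975,000) is divided into 11 shares of £1,725,000: Imani, Dario, Quinn, Thandi, Ines, Valentina, Farrukh, Bruno, and Amira each take £1,725,000; Jessamy's £1,725,000 share passes to Jessamy's issue; Soraya's £1,725,000 share passes to Soraya's issue.
Jessamy's share (£1,725,000) is divided into 3 shares of £575,000: Vance, Yannick, and Bertrand each take £575,000.
Soraya's share (£1,725,000) is divided into 3 shares of £575,000: Bastian, Beatrix, and Maeve each take £575,000.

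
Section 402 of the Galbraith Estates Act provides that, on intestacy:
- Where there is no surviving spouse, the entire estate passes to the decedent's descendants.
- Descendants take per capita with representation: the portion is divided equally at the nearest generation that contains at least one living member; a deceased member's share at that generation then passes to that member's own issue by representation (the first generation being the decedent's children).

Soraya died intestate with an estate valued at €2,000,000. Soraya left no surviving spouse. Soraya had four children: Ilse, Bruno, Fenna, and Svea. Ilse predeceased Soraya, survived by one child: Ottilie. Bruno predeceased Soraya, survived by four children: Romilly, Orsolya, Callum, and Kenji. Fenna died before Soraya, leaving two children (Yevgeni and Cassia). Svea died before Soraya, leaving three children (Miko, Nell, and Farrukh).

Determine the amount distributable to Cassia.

Cassia receives €200,000.

The entire €2,000,000 passes to the descendants.
No child survives, so the initial division is made at the grandchildren's generation.
That amount (€2,000,000) is divided into 10 shares of €200,000: Ottilie, Romilly, Orsolya, Callum, Kenji, Yevgeni, Cassia, Miko, Nell, and Farrukh each take €200,000.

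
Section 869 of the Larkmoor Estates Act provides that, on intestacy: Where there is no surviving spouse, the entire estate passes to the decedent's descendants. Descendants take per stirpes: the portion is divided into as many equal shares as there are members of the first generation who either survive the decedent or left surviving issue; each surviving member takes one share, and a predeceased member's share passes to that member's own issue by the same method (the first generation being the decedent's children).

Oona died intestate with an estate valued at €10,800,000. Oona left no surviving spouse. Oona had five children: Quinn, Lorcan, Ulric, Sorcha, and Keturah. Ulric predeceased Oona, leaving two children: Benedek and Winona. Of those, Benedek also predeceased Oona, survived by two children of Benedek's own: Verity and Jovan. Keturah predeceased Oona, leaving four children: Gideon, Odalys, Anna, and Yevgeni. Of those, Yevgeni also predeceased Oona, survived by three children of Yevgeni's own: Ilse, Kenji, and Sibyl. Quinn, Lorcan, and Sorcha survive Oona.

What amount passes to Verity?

The entire €10,800,000 passes to the descendants.
That amount (€10,800,000) is divided into 5 shares of €2,160,000: Quinn, Lorcan, and Sorcha each take €2,160,000; Ulric's €2,160,000 share passes to Ulric's issue; Keturah's €2,160,000 share passes to Keturah's issue.
Ulric's share (€2,160,000) is divided into 2 shares of €1,080,000: Winona takes €1,080,000; Benedek's €1,080,000 share passes to Benedek's issue.
Benedek's share (€1,080,000) is divided into 2 shares of €540,000: Verity and Jovan each take €540,000.
Keturah's share (€2,160,000) is divided into 4 shares of €540,000: Gideon, Odalys, and Anna each take €540,000; Yevgeni's €540,000 share passes to Yevgeni's issue.
Yevgeni's share (€540,000) is divided into 3 shares of €180,000: Ilse, Kenji, and Sibyl each take €180,000.

Verity receives €540,000.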